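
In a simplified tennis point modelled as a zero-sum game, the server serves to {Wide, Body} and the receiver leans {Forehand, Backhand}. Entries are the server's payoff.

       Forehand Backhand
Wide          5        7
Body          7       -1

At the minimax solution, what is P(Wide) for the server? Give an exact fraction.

Row minima: Wide → 5, Body → -1; maximin = 5.
Column maxima: Forehand → 7, Backhand → 7; minimax = 7.
5 ≠ 7, so there is no saddle point; optimal play is mixed.
Let the server play Wide with probability p. Expected payoff against Forehand: 5p + 7(1−p) = −2p + 7; against Backhand: 7p + (-1)(1−p) = 8p − 1.
Setting these equal: −2p + 7 = 8p − 1 ⇒ −10p = -8 ⇒ p = 4/5, and the value is (-2)·(4/5) + 7 = 27/5.
For the receiver: with q = P(Forehand), equating Wide's and Body's payoffs gives −2q + 7 = 8q − 1 ⇒ q = 4/5.

4/5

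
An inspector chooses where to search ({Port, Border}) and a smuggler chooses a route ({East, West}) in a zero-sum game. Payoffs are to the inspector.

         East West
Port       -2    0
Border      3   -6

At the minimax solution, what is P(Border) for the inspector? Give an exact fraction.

2/11

Row minima: Port → -2, Border → -6; maximin = -2.
Column maxima: East → 3, West → 0; minimax = 0.
-2 ≠ 0, so there is no saddle point; optimal play is mixed.
Let the inspector play Port with probability p. Expected payoff against East: (-2)p + 3(1−p) = −5p + 3; against West: 0p + (-6)(1−p) = 6p − 6.
Setting these equal: −5p + 3 = 6p − 6 ⇒ −11p = -9 ⇒ p = 9/11, and the value is (-5)·(9/11) + 3 = -12/11.
For the smuggler: with q = P(East), equating Port's and Border's payoffs gives −2q = 9q − 6 ⇒ q = 6/11.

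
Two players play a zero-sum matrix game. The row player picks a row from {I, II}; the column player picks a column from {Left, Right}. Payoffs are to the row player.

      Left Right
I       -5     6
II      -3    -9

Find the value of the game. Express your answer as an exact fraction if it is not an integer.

Row minima: I → -5, II → -9; maximin = -5.
Column maxima: Left → -3, Right → 6; minimax = -3.
-5 ≠ -3, so there is no saddle point; optimal play is mixed.
Let the row player play I with probability p. Expected payoff against Left: (-5)p + (-3)(1−p) = −2p − 3; against Right: 6p + (-9)(1−p) = 15p − 9.
Setting these equal: −2p − 3 = 15p − 9 ⇒ −17p = -6 ⇒ p = 6/17, and the value is (-2)·(6/17) − 3 = -63/17.
For the column player: with q = P(Left), equating I's and II's payoffs gives −11q + 6 = 6q − 9 ⇒ q = 15/17.

-63/17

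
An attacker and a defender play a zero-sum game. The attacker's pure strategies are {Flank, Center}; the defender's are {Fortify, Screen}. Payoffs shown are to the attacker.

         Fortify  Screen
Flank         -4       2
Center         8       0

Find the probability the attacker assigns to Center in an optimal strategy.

3/7

Row minima: Flank → -4, Center → 0; maximin = 0.
Column maxima: Fortify → 8, Screen → 2; minimax = 2.
0 ≠ 2, so there is no saddle point; optimal play is mixed.
Let the attacker play Flank with probability p. Expected payoff against Fortify: (-4)p + 8(1−p) = −12p + 8; against Screen: 2p + 0(1−p) = 2p.
Setting these equal: −12p + 8 = 2p ⇒ −14p = -8 ⇒ p = 4/7, and the value is (-12)·(4/7) + 8 = 8/7.
For the defender: with q = P(Fortify), equating Flank's and Center's payoffs gives −6q + 2 = 8q ⇒ q = 1/7.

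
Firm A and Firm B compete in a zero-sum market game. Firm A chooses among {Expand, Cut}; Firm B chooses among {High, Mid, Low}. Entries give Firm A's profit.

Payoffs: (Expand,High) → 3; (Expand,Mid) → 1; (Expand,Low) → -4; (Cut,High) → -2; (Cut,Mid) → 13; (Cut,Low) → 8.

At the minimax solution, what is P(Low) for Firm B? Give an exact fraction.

Row minima: Expand → -4, Cut → -2; maximin = -2.
Column maxima: High → 3, Mid → 13, Low → 8; minimax = 3.
-2 ≠ 3, so there is no saddle point; optimal play is mixed.
Mid is strictly dominated by Low (it gives Firm A strictly more in every row), so Firm B never plays it.
On the remaining 2×2 (Expand, Cut vs High, Low):
Let Firm A play Expand with probability p. Expected payoff against High: 3p + (-2)(1−p) = 5p − 2; against Low: (-4)p + 8(1−p) = −12p + 8.
Setting these equal: 5p − 2 = −12p + 8 ⇒ 17p = 10 ⇒ p = 10/17, and the value is (5)·(10/17) − 2 = 16/17.
For Firm B: with q = P(High), equating Expand's and Cut's payoffs gives 7q − 4 = −10q + 8 ⇒ q = 12/17.

5/17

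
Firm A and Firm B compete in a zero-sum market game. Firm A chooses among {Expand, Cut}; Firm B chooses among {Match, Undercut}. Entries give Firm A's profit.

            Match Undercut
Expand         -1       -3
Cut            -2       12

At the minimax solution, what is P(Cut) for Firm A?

Row minima: Expand → -3, Cut → -2; maximin = -2.
Column maxima: Match → -1, Undercut → 12; minimax = -1.
-2 ≠ -1, so there is no saddle point; optimal play is mixed.
Let Firm A play Expand with probability p. Expected payoff against Match: (-1)p + (-2)(1−p) = p − 2; against Undercut: (-3)p + 12(1−p) = −15p + 12.
Setting these equal: p − 2 = −15p + 12 ⇒ 16p = 14 ⇒ p = 7/8, and the value is (1)·(7/8) − 2 = -9/8.
For Firm B: with q = P(Match), equating Expand's and Cut's payoffs gives 2q − 3 = −14q + 12 ⇒ q = 15/16.

1/8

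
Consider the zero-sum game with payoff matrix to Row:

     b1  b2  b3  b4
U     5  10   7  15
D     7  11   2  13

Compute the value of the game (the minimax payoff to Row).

Row minima: U → 5, D → 2; maximin = 5.
Column maxima: b1 → 7, b2 → 11, b3 → 7, b4 → 15; minimax = 7.
5 ≠ 7, so there is no saddle point; optimal play is mixed.
b2 is strictly dominated by b1 (it gives Row strictly more in every row), so Column never plays it.
b4 is strictly dominated by b1 (it gives Row strictly more in every row), so Column never plays it.
On the remaining 2×2 (U, D vs b1, b3):
Let Row play U with probability p. Expected payoff against b1: 5p + 7(1−p) = −2p + 7; against b3: 7p + 2(1−p) = 5p + 2.
Setting these equal: −2p + 7 = 5p + 2 ⇒ −7p = -5 ⇒ p = 5/7, and the value is (-2)·(5/7) + 7 = 39/7.
For Column: with q = P(b1), equating U's and D's payoffs gives −2q + 7 = 5q + 2 ⇒ q = 5/7.

39/7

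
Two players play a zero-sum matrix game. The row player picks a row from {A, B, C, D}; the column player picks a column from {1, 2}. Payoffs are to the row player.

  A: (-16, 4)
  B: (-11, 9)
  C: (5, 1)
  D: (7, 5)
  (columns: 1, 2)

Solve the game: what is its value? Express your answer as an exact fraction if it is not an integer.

Row minima: A → -16, B → -11, C → 1, D → 5; maximin = 5.
Column maxima: 1 → 7, 2 → 9; minimax = 7.
5 ≠ 7, so there is no saddle point; optimal play is mixed.
A is strictly dominated by B, so the row player never plays it.
C is strictly dominated by D, so the row player never plays it.
On the remaining 2×2 (B, D vs 1, 2):
Let the row player play B with probability p. Expected payoff against 1: (-11)p + 7(1−p) = −18p + 7; against 2: 9p + 5(1−p) = 4p + 5.
Setting these equal: −18p + 7 = 4p + 5 ⇒ −22p = -2 ⇒ p = 1/11, and the value is (-18)·(1/11) + 7 = 59/11.
For the column player: with q = P(1), equating B's and D's payoffs gives −20q + 9 = 2q + 5 ⇒ q = 2/11.

59/11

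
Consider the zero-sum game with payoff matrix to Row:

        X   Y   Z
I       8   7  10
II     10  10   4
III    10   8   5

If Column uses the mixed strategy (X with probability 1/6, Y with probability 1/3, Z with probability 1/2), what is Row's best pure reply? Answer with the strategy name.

I

Expected payoff of I: (1/6)·8 + (1/3)·7 + (1/2)·10 = 26/3.
Expected payoff of II: (1/6)·10 + (1/3)·10 + (1/2)·4 = 7.
Expected payoff of III: (1/6)·10 + (1/3)·8 + (1/2)·5 = 41/6.
The largest is 26/3, so Row's best response is I.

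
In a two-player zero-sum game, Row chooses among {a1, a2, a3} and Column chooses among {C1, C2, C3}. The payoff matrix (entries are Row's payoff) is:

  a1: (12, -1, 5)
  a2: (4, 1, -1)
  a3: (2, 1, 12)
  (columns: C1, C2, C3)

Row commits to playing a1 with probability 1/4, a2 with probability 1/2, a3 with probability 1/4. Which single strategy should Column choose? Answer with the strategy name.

C2

If Column plays C1, Row's expected payoff is (1/4)·12 + (1/2)·4 + (1/4)·2 = 11/2.
If Column plays C2, Row's expected payoff is (1/4)·(-1) + (1/2)·1 + (1/4)·1 = 1/2.
If Column plays C3, Row's expected payoff is (1/4)·5 + (1/2)·(-1) + (1/4)·12 = 15/4.
Column minimizes Row's payoff; the smallest is 1/2, so the best response is C2.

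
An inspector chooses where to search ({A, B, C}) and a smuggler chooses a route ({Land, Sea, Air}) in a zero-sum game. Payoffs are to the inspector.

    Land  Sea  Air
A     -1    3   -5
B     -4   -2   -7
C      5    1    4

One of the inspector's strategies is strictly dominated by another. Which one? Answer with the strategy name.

A gives a strictly higher payoff than B against every column: -1 > -4, 3 > -2, -5 > -7.
So B is strictly dominated and the inspector never plays it.

B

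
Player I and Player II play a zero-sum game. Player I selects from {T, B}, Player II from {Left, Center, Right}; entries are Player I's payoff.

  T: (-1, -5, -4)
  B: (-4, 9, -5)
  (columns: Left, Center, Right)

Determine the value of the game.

Row minima: T → -5, B → -5; maximin = -5.
Column maxima: Left → -1, Center → 9, Right → -4; minimax = -4.
-5 ≠ -4, so there is no saddle point; optimal play is mixed.
Left is strictly dominated by Right (it gives Player I strictly more in every row), so Player II never plays it.
On the remaining 2×2 (T, B vs Center, Right):
Let Player I play T with probability p. Expected payoff against Center: (-5)p + 9(1−p) = −14p + 9; against Right: (-4)p + (-5)(1−p) = p − 5.
Setting these equal: −14p + 9 = p − 5 ⇒ −15p = -14 ⇒ p = 14/15, and the value is (-14)·(14/15) + 9 = -61/15.
For Player II: with q = P(Center), equating T's and B's payoffs gives −q − 4 = 14q − 5 ⇒ q = 1/15.

-61/15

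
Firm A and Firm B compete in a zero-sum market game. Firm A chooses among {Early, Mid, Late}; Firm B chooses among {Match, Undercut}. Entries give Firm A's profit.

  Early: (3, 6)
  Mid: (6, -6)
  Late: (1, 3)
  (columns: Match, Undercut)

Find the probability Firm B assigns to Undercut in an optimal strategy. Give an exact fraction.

Row minima: Early → 3, Mid → -6, Late → 1; maximin = 3.
Column maxima: Match → 6, Undercut → 6; minimax = 6.
3 ≠ 6, so there is no saddle point; optimal play is mixed.
Late is strictly dominated by Early, so Firm A never plays it.
On the remaining 2×2 (Early, Mid vs Match, Undercut):
Let Firm A play Early with probability p. Expected payoff against Match: 3p + 6(1−p) = −3p + 6; against Undercut: 6p + (-6)(1−p) = 12p − 6.
Setting these equal: −3p + 6 = 12p − 6 ⇒ −15p = -12 ⇒ p = 4/5, and the value is (-3)·(4/5) + 6 = 18/5.
For Firm B: with q = P(Match), equating Early's and Mid's payoffs gives −3q + 6 = 12q − 6 ⇒ q = 4/5.

1/5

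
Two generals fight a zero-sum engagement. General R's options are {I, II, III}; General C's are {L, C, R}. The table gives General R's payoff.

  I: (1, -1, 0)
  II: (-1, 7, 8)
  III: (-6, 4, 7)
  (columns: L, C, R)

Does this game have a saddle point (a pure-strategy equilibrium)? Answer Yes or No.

Row minima: I → -1, II → -1, III → -6; maximin = -1.
Column maxima: L → 1, C → 7, R → 8; minimax = 1.
-1 ≠ 1, so no pure-strategy equilibrium exists.

No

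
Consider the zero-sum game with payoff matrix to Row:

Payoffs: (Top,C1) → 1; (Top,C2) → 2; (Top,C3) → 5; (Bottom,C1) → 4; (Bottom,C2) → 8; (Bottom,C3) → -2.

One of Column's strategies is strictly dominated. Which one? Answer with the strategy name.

C2

C1 holds Row's payoff strictly below C2 in every row: 1 < 2, 4 < 8.
So C2 is strictly dominated for Column.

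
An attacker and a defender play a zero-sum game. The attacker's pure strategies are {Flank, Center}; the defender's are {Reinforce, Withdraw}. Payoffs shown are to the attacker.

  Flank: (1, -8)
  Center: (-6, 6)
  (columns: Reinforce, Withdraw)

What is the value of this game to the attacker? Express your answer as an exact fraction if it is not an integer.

Row minima: Flank → -8, Center → -6; maximin = -6.
Column maxima: Reinforce → 1, Withdraw → 6; minimax = 1.
-6 ≠ 1, so there is no saddle point; optimal play is mixed.
Let the attacker play Flank with probability p. Expected payoff against Reinforce: 1p + (-6)(1−p) = 7p − 6; against Withdraw: (-8)p + 6(1−p) = −14p + 6.
Setting these equal: 7p − 6 = −14p + 6 ⇒ 21p = 12 ⇒ p = 4/7, and the value is (7)·(4/7) − 6 = -2.
For the defender: with q = P(Reinforce), equating Flank's and Center's payoffs gives 9q − 8 = −12q + 6 ⇒ q = 2/3.

-2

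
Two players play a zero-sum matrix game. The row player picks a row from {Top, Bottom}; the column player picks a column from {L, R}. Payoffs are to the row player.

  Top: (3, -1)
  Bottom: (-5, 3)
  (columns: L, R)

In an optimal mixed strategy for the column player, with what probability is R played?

2/3

Row minima: Top → -1, Bottom → -5; maximin = -1.
Column maxima: L → 3, R → 3; minimax = 3.
-1 ≠ 3, so there is no saddle point; optimal play is mixed.
Let the row player play Top with probability p. Expected payoff against L: 3p + (-5)(1−p) = 8p − 5; against R: (-1)p + 3(1−p) = −4p + 3.
Setting these equal: 8p − 5 = −4p + 3 ⇒ 12p = 8 ⇒ p = 2/3, and the value is (8)·(2/3) − 5 = 1/3.
For the column player: with q = P(L), equating Top's and Bottom's payoffs gives 4q − 1 = −8q + 3 ⇒ q = 1/3.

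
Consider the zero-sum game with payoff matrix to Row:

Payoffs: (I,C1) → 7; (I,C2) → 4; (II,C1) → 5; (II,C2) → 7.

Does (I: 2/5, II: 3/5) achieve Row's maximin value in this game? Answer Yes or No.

Against C1 this mix gives (2/5)·7 + (3/5)·5 = 29/5.
Against C2 this mix gives (2/5)·4 + (3/5)·7 = 29/5.
All of Column's active replies (C1, C2) yield 29/5, and no column does worse for Row. The mix makes Column indifferent and guarantees 29/5, so it is optimal.

Yes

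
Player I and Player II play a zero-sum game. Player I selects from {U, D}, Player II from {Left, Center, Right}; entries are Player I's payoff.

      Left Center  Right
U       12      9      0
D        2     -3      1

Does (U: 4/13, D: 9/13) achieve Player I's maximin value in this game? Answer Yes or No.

Against Left this mix gives (4/13)·12 + (9/13)·2 = 66/13.
Against Center this mix gives (4/13)·9 + (9/13)·(-3) = 9/13.
Against Right this mix gives (4/13)·0 + (9/13)·1 = 9/13.
All of Player II's active replies (Center, Right) yield 9/13, and no column does worse for Player I. The mix makes Player II indifferent and guarantees 9/13, so it is optimal.

Yes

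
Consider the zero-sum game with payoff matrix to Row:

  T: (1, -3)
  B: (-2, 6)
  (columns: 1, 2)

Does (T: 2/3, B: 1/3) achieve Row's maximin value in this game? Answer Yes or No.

Against 1 this mix gives (2/3)·1 + (1/3)·(-2) = 0.
Against 2 this mix gives (2/3)·(-3) + (1/3)·6 = 0.
All of Column's active replies (1, 2) yield 0, and no column does worse for Row. The mix makes Column indifferent and guarantees 0, so it is optimal.

Yes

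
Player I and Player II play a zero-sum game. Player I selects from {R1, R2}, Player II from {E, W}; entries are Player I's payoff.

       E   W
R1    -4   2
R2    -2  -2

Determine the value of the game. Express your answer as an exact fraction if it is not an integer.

-2

Row minima: R1 → -4, R2 → -2; maximin = -2.
Column maxima: E → -2, W → 2; minimax = -2.
Since maximin = minimax = -2, there is a saddle point and the value is -2.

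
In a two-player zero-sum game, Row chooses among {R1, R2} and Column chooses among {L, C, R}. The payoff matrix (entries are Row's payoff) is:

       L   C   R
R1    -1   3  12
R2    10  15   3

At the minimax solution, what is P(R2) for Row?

Row minima: R1 → -1, R2 → 3; maximin = 3.
Column maxima: L → 10, C → 15, R → 12; minimax = 10.
3 ≠ 10, so there is no saddle point; optimal play is mixed.
C is strictly dominated by L (it gives Row strictly more in every row), so Column never plays it.
On the remaining 2×2 (R1, R2 vs L, R):
Let Row play R1 with probability p. Expected payoff against L: (-1)p + 10(1−p) = −11p + 10; against R: 12p + 3(1−p) = 9p + 3.
Setting these equal: −11p + 10 = 9p + 3 ⇒ −20p = -7 ⇒ p = 7/20, and the value is (-11)·(7/20) + 10 = 123/20.
For Column: with q = P(L), equating R1's and R2's payoffs gives −13q + 12 = 7q + 3 ⇒ q = 9/20.

13/20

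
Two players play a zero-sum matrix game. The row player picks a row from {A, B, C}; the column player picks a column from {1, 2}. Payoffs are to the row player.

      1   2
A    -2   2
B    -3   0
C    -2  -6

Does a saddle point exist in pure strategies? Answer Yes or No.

Row minima: A → -2, B → -3, C → -6; maximin = -2.
Column maxima: 1 → -2, 2 → 2; minimax = -2.
maximin = minimax = -2, so a saddle point exists.

Yes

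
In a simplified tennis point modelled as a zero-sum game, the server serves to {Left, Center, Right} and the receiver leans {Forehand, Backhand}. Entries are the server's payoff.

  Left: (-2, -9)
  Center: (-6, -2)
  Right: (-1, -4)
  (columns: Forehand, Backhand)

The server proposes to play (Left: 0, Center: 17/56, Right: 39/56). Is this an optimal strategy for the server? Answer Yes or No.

No

Against Forehand this mix gives (17/56)·(-6) + (39/56)·(-1) = -141/56.
Against Backhand this mix gives (17/56)·(-2) + (39/56)·(-4) = -95/28.
The receiver will play Backhand, holding the server to -95/28. Shifting weight toward the row that does better against Backhand would raise this floor (the equalizing mix achieves -22/7 against both Backhand and Forehand), so the proposed strategy is not optimal.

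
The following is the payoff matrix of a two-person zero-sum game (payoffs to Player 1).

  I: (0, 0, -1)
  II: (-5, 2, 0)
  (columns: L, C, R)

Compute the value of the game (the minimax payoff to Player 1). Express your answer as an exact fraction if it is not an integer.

Row minima: I → -1, II → -5; maximin = -1.
Column maxima: L → 0, C → 2, R → 0; minimax = 0.
-1 ≠ 0, so there is no saddle point; optimal play is mixed.
C is strictly dominated by R (it gives Player 1 strictly more in every row), so Player 2 never plays it.
On the remaining 2×2 (I, II vs L, R):
Let Player 1 play I with probability p. Expected payoff against L: 0p + (-5)(1−p) = 5p − 5; against R: (-1)p + 0(1−p) = −p.
Setting these equal: 5p − 5 = −p ⇒ 6p = 5 ⇒ p = 5/6, and the value is (5)·(5/6) − 5 = -5/6.
For Player 2: with q = P(L), equating I's and II's payoffs gives q − 1 = −5q ⇒ q = 1/6.

-5/6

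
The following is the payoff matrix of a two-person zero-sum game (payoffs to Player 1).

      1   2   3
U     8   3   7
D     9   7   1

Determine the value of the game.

23/5

Row minima: U → 3, D → 1; maximin = 3.
Column maxima: 1 → 9, 2 → 7, 3 → 7; minimax = 7.
3 ≠ 7, so there is no saddle point; optimal play is mixed.
1 is strictly dominated by 2 (it gives Player 1 strictly more in every row), so Player 2 never plays it.
On the remaining 2×2 (U, D vs 2, 3):
Let Player 1 play U with probability p. Expected payoff against 2: 3p + 7(1−p) = −4p + 7; against 3: 7p + 1(1−p) = 6p + 1.
Setting these equal: −4p + 7 = 6p + 1 ⇒ −10p = -6 ⇒ p = 3/5, and the value is (-4)·(3/5) + 7 = 23/5.
For Player 2: with q = P(2), equating U's and D's payoffs gives −4q + 7 = 6q + 1 ⇒ q = 3/5.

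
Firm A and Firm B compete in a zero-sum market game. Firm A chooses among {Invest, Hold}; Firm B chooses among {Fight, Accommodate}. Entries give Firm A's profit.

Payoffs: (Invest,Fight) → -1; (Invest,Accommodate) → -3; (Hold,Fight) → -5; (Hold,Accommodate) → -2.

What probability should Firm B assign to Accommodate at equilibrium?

4/5

Row minima: Invest → -3, Hold → -5; maximin = -3.
Column maxima: Fight → -1, Accommodate → -2; minimax = -2.
-3 ≠ -2, so there is no saddle point; optimal play is mixed.
Let Firm A play Invest with probability p. Expected payoff against Fight: (-1)p + (-5)(1−p) = 4p − 5; against Accommodate: (-3)p + (-2)(1−p) = −p − 2.
Setting these equal: 4p − 5 = −p − 2 ⇒ 5p = 3 ⇒ p = 3/5, and the value is (4)·(3/5) − 5 = -13/5.
For Firm B: with q = P(Fight), equating Invest's and Hold's payoffs gives 2q − 3 = −3q − 2 ⇒ q = 1/5.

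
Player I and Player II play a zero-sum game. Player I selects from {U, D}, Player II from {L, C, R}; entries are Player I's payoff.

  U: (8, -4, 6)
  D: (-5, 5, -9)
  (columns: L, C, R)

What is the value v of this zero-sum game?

Row minima: U → -4, D → -9; maximin = -4.
Column maxima: L → 8, C → 5, R → 6; minimax = 5.
-4 ≠ 5, so there is no saddle point; optimal play is mixed.
L is strictly dominated by R (it gives Player I strictly more in every row), so Player II never plays it.
On the remaining 2×2 (U, D vs C, R):
Let Player I play U with probability p. Expected payoff against C: (-4)p + 5(1−p) = −9p + 5; against R: 6p + (-9)(1−p) = 15p − 9.
Setting these equal: −9p + 5 = 15p − 9 ⇒ −24p = -14 ⇒ p = 7/12, and the value is (-9)·(7/12) + 5 = -1/4.
For Player II: with q = P(C), equating U's and D's payoffs gives −10q + 6 = 14q − 9 ⇒ q = 5/8.

-1/4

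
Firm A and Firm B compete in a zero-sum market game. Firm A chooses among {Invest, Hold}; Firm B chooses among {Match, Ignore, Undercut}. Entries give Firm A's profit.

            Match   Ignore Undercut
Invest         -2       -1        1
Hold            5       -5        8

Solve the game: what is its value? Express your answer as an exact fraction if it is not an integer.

Row minima: Invest → -2, Hold → -5; maximin = -2.
Column maxima: Match → 5, Ignore → -1, Undercut → 8; minimax = -1.
-2 ≠ -1, so there is no saddle point; optimal play is mixed.
Undercut is strictly dominated by Match (it gives Firm A strictly more in every row), so Firm B never plays it.
On the remaining 2×2 (Invest, Hold vs Match, Ignore):
Let Firm A play Invest with probability p. Expected payoff against Match: (-2)p + 5(1−p) = −7p + 5; against Ignore: (-1)p + (-5)(1−p) = 4p − 5.
Setting these equal: −7p + 5 = 4p − 5 ⇒ −11p = -10 ⇒ p = 10/11, and the value is (-7)·(10/11) + 5 = -15/11.
For Firm B: with q = P(Match), equating Invest's and Hold's payoffs gives −q − 1 = 10q − 5 ⇒ q = 4/11.

-15/11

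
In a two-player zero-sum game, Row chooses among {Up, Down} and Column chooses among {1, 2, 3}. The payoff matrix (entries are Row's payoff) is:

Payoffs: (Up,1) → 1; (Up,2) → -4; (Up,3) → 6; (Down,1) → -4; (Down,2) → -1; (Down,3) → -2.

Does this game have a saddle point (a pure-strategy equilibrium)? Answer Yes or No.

Row minima: Up → -4, Down → -4; maximin = -4.
Column maxima: 1 → 1, 2 → -1, 3 → 6; minimax = -1.
-4 ≠ -1, so no pure-strategy equilibrium exists.

No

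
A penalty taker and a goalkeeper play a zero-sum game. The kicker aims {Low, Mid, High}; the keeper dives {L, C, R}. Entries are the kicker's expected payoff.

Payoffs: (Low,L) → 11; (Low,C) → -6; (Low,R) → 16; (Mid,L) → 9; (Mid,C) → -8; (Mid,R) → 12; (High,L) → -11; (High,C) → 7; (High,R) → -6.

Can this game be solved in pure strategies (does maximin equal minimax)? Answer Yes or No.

Row minima: Low → -6, Mid → -8, High → -11; maximin = -6.
Column maxima: L → 11, C → 7, R → 16; minimax = 7.
-6 ≠ 7, so no pure-strategy equilibrium exists.

No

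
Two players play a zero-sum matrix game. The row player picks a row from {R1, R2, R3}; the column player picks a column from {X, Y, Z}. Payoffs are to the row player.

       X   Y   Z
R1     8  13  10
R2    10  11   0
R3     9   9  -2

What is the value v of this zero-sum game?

Row minima: R1 → 8, R2 → 0, R3 → -2; maximin = 8.
Column maxima: X → 10, Y → 13, Z → 10; minimax = 10.
8 ≠ 10, so there is no saddle point; optimal play is mixed.
R3 is strictly dominated by R2, so the row player never plays it.
With R3 eliminated, Y is strictly dominated by X (it gives the row player strictly more in every remaining row), so the column player never plays it.
On the remaining 2×2 (R1, R2 vs X, Z):
Let the row player play R1 with probability p. Expected payoff against X: 8p + 10(1−p) = −2p + 10; against Z: 10p + 0(1−p) = 10p.
Setting these equal: −2p + 10 = 10p ⇒ −12p = -10 ⇒ p = 5/6, and the value is (-2)·(5/6) + 10 = 25/3.
For the column player: with q = P(X), equating R1's and R2's payoffs gives −2q + 10 = 10q ⇒ q = 5/6.

25/3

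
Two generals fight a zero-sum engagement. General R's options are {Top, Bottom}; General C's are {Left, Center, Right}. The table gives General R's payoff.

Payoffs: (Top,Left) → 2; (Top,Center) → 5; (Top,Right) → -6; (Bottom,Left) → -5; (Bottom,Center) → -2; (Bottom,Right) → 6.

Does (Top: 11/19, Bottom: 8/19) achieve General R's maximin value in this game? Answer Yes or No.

Against Left this mix gives (11/19)·2 + (8/19)·(-5) = -18/19.
Against Center this mix gives (11/19)·5 + (8/19)·(-2) = 39/19.
Against Right this mix gives (11/19)·(-6) + (8/19)·6 = -18/19.
All of General C's active replies (Left, Right) yield -18/19, and no column does worse for General R. The mix makes General C indifferent and guarantees -18/19, so it is optimal.

Yes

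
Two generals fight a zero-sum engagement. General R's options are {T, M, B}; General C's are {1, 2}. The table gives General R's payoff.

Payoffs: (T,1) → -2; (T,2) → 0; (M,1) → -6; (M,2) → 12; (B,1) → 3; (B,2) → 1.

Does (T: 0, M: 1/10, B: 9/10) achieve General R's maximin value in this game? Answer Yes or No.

Yes

Against 1 this mix gives (1/10)·(-6) + (9/10)·3 = 21/10.
Against 2 this mix gives (1/10)·12 + (9/10)·1 = 21/10.
All of General C's active replies (1, 2) yield 21/10, and no column does worse for General R. The mix makes General C indifferent and guarantees 21/10, so it is optimal.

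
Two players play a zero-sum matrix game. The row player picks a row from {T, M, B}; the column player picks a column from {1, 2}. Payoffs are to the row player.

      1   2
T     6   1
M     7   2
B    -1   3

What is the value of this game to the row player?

Row minima: T → 1, M → 2, B → -1; maximin = 2.
Column maxima: 1 → 7, 2 → 3; minimax = 3.
2 ≠ 3, so there is no saddle point; optimal play is mixed.
T is strictly dominated by M, so the row player never plays it.
On the remaining 2×2 (M, B vs 1, 2):
Let the row player play M with probability p. Expected payoff against 1: 7p + (-1)(1−p) = 8p − 1; against 2: 2p + 3(1−p) = −p + 3.
Setting these equal: 8p − 1 = −p + 3 ⇒ 9p = 4 ⇒ p = 4/9, and the value is (8)·(4/9) − 1 = 23/9.
For the column player: with q = P(1), equating M's and B's payoffs gives 5q + 2 = −4q + 3 ⇒ q = 1/9.

23/9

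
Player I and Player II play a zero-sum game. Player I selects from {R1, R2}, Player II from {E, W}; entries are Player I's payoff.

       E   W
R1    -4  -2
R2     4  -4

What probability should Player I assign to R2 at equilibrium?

Row minima: R1 → -4, R2 → -4; maximin = -4.
Column maxima: E → 4, W → -2; minimax = -2.
-4 ≠ -2, so there is no saddle point; optimal play is mixed.
Let Player I play R1 with probability p. Expected payoff against E: (-4)p + 4(1−p) = −8p + 4; against W: (-2)p + (-4)(1−p) = 2p − 4.
Setting these equal: −8p + 4 = 2p − 4 ⇒ −10p = -8 ⇒ p = 4/5, and the value is (-8)·(4/5) + 4 = -12/5.
For Player II: with q = P(E), equating R1's and R2's payoffs gives −2q − 2 = 8q − 4 ⇒ q = 1/5.

1/5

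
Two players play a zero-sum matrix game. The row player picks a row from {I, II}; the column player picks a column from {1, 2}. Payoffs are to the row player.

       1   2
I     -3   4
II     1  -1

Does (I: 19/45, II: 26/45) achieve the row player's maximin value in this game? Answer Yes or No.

Against 1 this mix gives (19/45)·(-3) + (26/45)·1 = -31/45.
Against 2 this mix gives (19/45)·4 + (26/45)·(-1) = 10/9.
The column player will play 1, holding the row player to -31/45. Shifting weight toward the row that does better against 1 would raise this floor (the equalizing mix achieves 1/9 against both 1 and 2), so the proposed strategy is not optimal.

No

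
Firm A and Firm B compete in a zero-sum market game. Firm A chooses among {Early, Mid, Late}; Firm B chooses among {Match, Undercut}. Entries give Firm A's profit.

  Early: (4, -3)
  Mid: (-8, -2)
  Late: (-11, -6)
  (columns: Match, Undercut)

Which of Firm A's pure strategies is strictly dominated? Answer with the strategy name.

Late

Early gives a strictly higher payoff than Late against every column: 4 > -11, -3 > -6.
So Late is strictly dominated and Firm A never plays it.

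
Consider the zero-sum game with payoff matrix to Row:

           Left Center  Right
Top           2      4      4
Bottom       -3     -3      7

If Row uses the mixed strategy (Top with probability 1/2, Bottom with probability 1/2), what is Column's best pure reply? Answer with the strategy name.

If Column plays Left, Row's expected payoff is (1/2)·2 + (1/2)·(-3) = -1/2.
If Column plays Center, Row's expected payoff is (1/2)·4 + (1/2)·(-3) = 1/2.
If Column plays Right, Row's expected payoff is (1/2)·4 + (1/2)·7 = 11/2.
Column minimizes Row's payoff; the smallest is -1/2, so the best response is Left.

Left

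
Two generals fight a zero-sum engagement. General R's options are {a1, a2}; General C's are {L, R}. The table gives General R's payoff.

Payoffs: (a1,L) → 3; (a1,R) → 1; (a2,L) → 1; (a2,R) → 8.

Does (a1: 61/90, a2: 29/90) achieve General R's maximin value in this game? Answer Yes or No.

Against L this mix gives (61/90)·3 + (29/90)·1 = 106/45.
Against R this mix gives (61/90)·1 + (29/90)·8 = 293/90.
General C will play L, holding General R to 106/45. Shifting weight toward the row that does better against L would raise this floor (the equalizing mix achieves 23/9 against both L and R), so the proposed strategy is not optimal.

No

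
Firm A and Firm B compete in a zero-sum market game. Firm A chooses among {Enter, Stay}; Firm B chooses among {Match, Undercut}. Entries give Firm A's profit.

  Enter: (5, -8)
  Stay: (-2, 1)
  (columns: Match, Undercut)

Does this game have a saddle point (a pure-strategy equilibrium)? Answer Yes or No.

Row minima: Enter → -8, Stay → -2; maximin = -2.
Column maxima: Match → 5, Undercut → 1; minimax = 1.
-2 ≠ 1, so no pure-strategy equilibrium exists.

No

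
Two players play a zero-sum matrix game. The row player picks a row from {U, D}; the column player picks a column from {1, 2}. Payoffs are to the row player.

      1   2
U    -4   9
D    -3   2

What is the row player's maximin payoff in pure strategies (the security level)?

-3

Row minima: U → -4, D → -3.
The best of these is -3.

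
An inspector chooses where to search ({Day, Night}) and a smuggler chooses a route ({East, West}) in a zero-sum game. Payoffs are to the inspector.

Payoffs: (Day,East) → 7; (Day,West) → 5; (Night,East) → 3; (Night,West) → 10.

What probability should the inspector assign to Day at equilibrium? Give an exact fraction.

7/9

Row minima: Day → 5, Night → 3; maximin = 5.
Column maxima: East → 7, West → 10; minimax = 7.
5 ≠ 7, so there is no saddle point; optimal play is mixed.
Let the inspector play Day with probability p. Expected payoff against East: 7p + 3(1−p) = 4p + 3; against West: 5p + 10(1−p) = −5p + 10.
Setting these equal: 4p + 3 = −5p + 10 ⇒ 9p = 7 ⇒ p = 7/9, and the value is (4)·(7/9) + 3 = 55/9.
For the smuggler: with q = P(East), equating Day's and Night's payoffs gives 2q + 5 = −7q + 10 ⇒ q = 5/9.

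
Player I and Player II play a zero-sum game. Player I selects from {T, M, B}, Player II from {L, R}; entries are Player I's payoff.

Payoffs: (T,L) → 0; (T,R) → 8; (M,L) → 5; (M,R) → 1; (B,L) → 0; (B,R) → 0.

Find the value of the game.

Row minima: T → 0, M → 1, B → 0; maximin = 1.
Column maxima: L → 5, R → 8; minimax = 5.
1 ≠ 5, so there is no saddle point; optimal play is mixed.
B is strictly dominated by M, so Player I never plays it.
On the remaining 2×2 (T, M vs L, R):
Let Player I play T with probability p. Expected payoff against L: 0p + 5(1−p) = −5p + 5; against R: 8p + 1(1−p) = 7p + 1.
Setting these equal: −5p + 5 = 7p + 1 ⇒ −12p = -4 ⇒ p = 1/3, and the value is (-5)·(1/3) + 5 = 10/3.
For Player II: with q = P(L), equating T's and M's payoffs gives −8q + 8 = 4q + 1 ⇒ q = 7/12.

10/3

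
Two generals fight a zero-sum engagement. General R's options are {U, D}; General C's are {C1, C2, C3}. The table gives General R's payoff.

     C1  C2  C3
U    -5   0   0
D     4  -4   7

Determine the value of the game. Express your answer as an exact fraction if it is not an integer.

-20/13

Row minima: U → -5, D → -4; maximin = -4.
Column maxima: C1 → 4, C2 → 0, C3 → 7; minimax = 0.
-4 ≠ 0, so there is no saddle point; optimal play is mixed.
C3 is strictly dominated by C1 (it gives General R strictly more in every row), so General C never plays it.
On the remaining 2×2 (U, D vs C1, C2):
Let General R play U with probability p. Expected payoff against C1: (-5)p + 4(1−p) = −9p + 4; against C2: 0p + (-4)(1−p) = 4p − 4.
Setting these equal: −9p + 4 = 4p − 4 ⇒ −13p = -8 ⇒ p = 8/13, and the value is (-9)·(8/13) + 4 = -20/13.
For General C: with q = P(C1), equating U's and D's payoffs gives −5q = 8q − 4 ⇒ q = 4/13.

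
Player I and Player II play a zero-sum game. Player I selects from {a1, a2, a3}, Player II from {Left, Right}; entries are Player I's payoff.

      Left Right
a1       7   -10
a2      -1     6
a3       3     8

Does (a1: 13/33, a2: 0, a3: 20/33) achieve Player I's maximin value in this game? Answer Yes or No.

Against Left this mix gives (13/33)·7 + (20/33)·3 = 151/33.
Against Right this mix gives (13/33)·(-10) + (20/33)·8 = 10/11.
Player II will play Right, holding Player I to 10/11. Shifting weight toward the row that does better against Right would raise this floor (the equalizing mix achieves 43/11 against both Right and Left), so the proposed strategy is not optimal.

No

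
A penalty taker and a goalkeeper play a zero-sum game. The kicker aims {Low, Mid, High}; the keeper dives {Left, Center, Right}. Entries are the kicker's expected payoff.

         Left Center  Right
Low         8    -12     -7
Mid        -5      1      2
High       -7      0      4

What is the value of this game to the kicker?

Row minima: Low → -12, Mid → -5, High → -7; maximin = -5.
Column maxima: Left → 8, Center → 1, Right → 4; minimax = 1.
-5 ≠ 1, so there is no saddle point; optimal play is mixed.
Right is strictly dominated by Center (it gives the kicker strictly more in every row), so the keeper never plays it.
With Right eliminated, High is strictly dominated by Mid (Mid gives the kicker strictly more in every remaining column), so the kicker never plays it.
On the remaining 2×2 (Low, Mid vs Left, Center):
Let the kicker play Low with probability p. Expected payoff against Left: 8p + (-5)(1−p) = 13p − 5; against Center: (-12)p + 1(1−p) = −13p + 1.
Setting these equal: 13p − 5 = −13p + 1 ⇒ 26p = 6 ⇒ p = 3/13, and the value is (13)·(3/13) − 5 = -2.
For the keeper: with q = P(Left), equating Low's and Mid's payoffs gives 20q − 12 = −6q + 1 ⇒ q = 1/2.

-2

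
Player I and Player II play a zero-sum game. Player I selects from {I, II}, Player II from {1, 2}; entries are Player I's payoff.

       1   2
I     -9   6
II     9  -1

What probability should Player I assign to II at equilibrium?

Row minima: I → -9, II → -1; maximin = -1.
Column maxima: 1 → 9, 2 → 6; minimax = 6.
-1 ≠ 6, so there is no saddle point; optimal play is mixed.
Let Player I play I with probability p. Expected payoff against 1: (-9)p + 9(1−p) = −18p + 9; against 2: 6p + (-1)(1−p) = 7p − 1.
Setting these equal: −18p + 9 = 7p − 1 ⇒ −25p = -10 ⇒ p = 2/5, and the value is (-18)·(2/5) + 9 = 9/5.
For Player II: with q = P(1), equating I's and II's payoffs gives −15q + 6 = 10q − 1 ⇒ q = 7/25.

3/5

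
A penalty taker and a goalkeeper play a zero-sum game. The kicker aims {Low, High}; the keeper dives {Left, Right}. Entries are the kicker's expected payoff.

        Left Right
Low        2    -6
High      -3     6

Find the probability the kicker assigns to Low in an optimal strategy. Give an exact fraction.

9/17

Row minima: Low → -6, High → -3; maximin = -3.
Column maxima: Left → 2, Right → 6; minimax = 2.
-3 ≠ 2, so there is no saddle point; optimal play is mixed.
Let the kicker play Low with probability p. Expected payoff against Left: 2p + (-3)(1−p) = 5p − 3; against Right: (-6)p + 6(1−p) = −12p + 6.
Setting these equal: 5p − 3 = −12p + 6 ⇒ 17p = 9 ⇒ p = 9/17, and the value is (5)·(9/17) − 3 = -6/17.
For the keeper: with q = P(Left), equating Low's and High's payoffs gives 8q − 6 = −9q + 6 ⇒ q = 12/17.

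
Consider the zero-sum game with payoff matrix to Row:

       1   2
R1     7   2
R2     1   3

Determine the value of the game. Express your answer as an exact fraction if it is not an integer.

19/7

Row minima: R1 → 2, R2 → 1; maximin = 2.
Column maxima: 1 → 7, 2 → 3; minimax = 3.
2 ≠ 3, so there is no saddle point; optimal play is mixed.
Let Row play R1 with probability p. Expected payoff against 1: 7p + 1(1−p) = 6p + 1; against 2: 2p + 3(1−p) = −p + 3.
Setting these equal: 6p + 1 = −p + 3 ⇒ 7p = 2 ⇒ p = 2/7, and the value is (6)·(2/7) + 1 = 19/7.
For Column: with q = P(1), equating R1's and R2's payoffs gives 5q + 2 = −2q + 3 ⇒ q = 1/7.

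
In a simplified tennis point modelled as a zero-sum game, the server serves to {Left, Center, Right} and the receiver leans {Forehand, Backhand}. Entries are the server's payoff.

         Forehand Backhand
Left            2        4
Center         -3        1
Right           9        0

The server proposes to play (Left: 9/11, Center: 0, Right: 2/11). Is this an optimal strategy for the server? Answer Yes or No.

Against Forehand this mix gives (9/11)·2 + (2/11)·9 = 36/11.
Against Backhand this mix gives (9/11)·4 + (2/11)·0 = 36/11.
All of the receiver's active replies (Forehand, Backhand) yield 36/11, and no column does worse for the server. The mix makes the receiver indifferent and guarantees 36/11, so it is optimal.

Yes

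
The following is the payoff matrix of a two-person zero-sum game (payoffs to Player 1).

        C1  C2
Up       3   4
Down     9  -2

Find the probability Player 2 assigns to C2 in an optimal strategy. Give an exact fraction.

1/2

Row minima: Up → 3, Down → -2; maximin = 3.
Column maxima: C1 → 9, C2 → 4; minimax = 4.
3 ≠ 4, so there is no saddle point; optimal play is mixed.
Let Player 1 play Up with probability p. Expected payoff against C1: 3p + 9(1−p) = −6p + 9; against C2: 4p + (-2)(1−p) = 6p − 2.
Setting these equal: −6p + 9 = 6p − 2 ⇒ −12p = -11 ⇒ p = 11/12, and the value is (-6)·(11/12) + 9 = 7/2.
For Player 2: with q = P(C1), equating Up's and Down's payoffs gives −q + 4 = 11q − 2 ⇒ q = 1/2.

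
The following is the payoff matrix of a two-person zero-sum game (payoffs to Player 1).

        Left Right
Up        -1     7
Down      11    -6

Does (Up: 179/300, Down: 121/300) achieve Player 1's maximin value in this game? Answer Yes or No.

Against Left this mix gives (179/300)·(-1) + (121/300)·11 = 96/25.
Against Right this mix gives (179/300)·7 + (121/300)·(-6) = 527/300.
Player 2 will play Right, holding Player 1 to 527/300. Shifting weight toward the row that does better against Right would raise this floor (the equalizing mix achieves 71/25 against both Right and Left), so the proposed strategy is not optimal.

No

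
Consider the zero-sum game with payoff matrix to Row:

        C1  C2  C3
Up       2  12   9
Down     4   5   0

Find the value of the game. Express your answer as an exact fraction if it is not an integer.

Row minima: Up → 2, Down → 0; maximin = 2.
Column maxima: C1 → 4, C2 → 12, C3 → 9; minimax = 4.
2 ≠ 4, so there is no saddle point; optimal play is mixed.
C2 is strictly dominated by C1 (it gives Row strictly more in every row), so Column never plays it.
On the remaining 2×2 (Up, Down vs C1, C3):
Let Row play Up with probability p. Expected payoff against C1: 2p + 4(1−p) = −2p + 4; against C3: 9p + 0(1−p) = 9p.
Setting these equal: −2p + 4 = 9p ⇒ −11p = -4 ⇒ p = 4/11, and the value is (-2)·(4/11) + 4 = 36/11.
For Column: with q = P(C1), equating Up's and Down's payoffs gives −7q + 9 = 4q ⇒ q = 9/11.

36/11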